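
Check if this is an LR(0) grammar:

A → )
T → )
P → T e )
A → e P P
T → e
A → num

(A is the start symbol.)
Yes, the grammar is LR(0)

A grammar is LR(0) if no state in the canonical LR(0) collection has:
  - both a shift item (dot before a terminal) and a complete item (shift-reduce conflict), or
  - two or more complete items (reduce-reduce conflict; the accept item [A' → A .] counts as a complete item here).

Augment with A' → A and build the canonical LR(0) collection (I0 = CLOSURE({[A' → . A]}), then GOTO on every symbol after a dot until no new states appear). It has 12 states:
  I0: { [A → . )], [A → . e P P], [A → . num], [A' → . A] }  — shift
  I1: { [A → ) .] }  — reduce
  I2: { [A' → A .] }  — accept
  I3: { [A → e . P P], [P → . T e )], [T → . )], [T → . e] }  — shift
  I4: { [A → num .] }  — reduce
  I5: { [T → ) .] }  — reduce
  I6: { [A → e P . P], [P → . T e )], [T → . )], [T → . e] }  — shift
  I7: { [P → T . e )] }  — shift
  I8: { [T → e .] }  — reduce
  I9: { [P → T e . )] }  — shift
  I10: { [P → T e ) .] }  — reduce
  I11: { [A → e P P .] }  — reduce

Every state is either a pure shift/goto state or contains exactly one complete item and nothing to shift — no conflicts. The grammar is LR(0).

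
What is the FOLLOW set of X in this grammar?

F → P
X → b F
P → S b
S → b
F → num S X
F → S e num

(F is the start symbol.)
In F → num S X: X is at the end, add FOLLOW(F)

The FOLLOW sets referred to above (computed the same way, to a fixed point):
  FOLLOW(F) = { $ }

Taking the union: FOLLOW(X) = { $ }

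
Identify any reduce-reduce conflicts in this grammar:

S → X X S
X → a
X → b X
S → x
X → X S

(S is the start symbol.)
Augment with S' → S and build the canonical LR(0) collection (I0 = CLOSURE({[S' → . S]}), then GOTO on every symbol after a dot until no new states appear). It has 10 states:
  I0: { [S → . X X S], [S → . x], [S' → . S], [X → . X S], [X → . a], [X → . b X] }  — shift
  I1: { [S' → S .] }  — accept
  I2: { [S → . X X S], [S → . x], [S → X . X S], [X → . X S], [X → . a], [X → . b X], [X → X . S] }  — shift
  I3: { [X → a .] }  — reduce
  I4: { [X → . X S], [X → . a], [X → . b X], [X → b . X] }  — shift
  I5: { [S → x .] }  — reduce
  I6: { [S → . X X S], [S → . x], [X → . X S], [X → . a], [X → . b X], [X → X . S], [X → b X .] }  — shift, reduce
  I7: { [X → X S .] }  — reduce
  I8: { [S → . X X S], [S → . x], [S → X . X S], [S → X X . S], [X → . X S], [X → . a], [X → . b X], [X → X . S] }  — shift
  I9: { [S → X X S .], [X → X S .] }  — 2 reduces

I9 contains complete items [S → X X S .], [X → X S .] — reduce-reduce conflict.

Answer: Yes — I9: [S → X X S .] vs [X → X S .]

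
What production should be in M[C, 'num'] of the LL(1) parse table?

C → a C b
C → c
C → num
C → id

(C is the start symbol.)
C → num

To find M[C, 'num'], we find productions for C where 'num' is in the predict set (PREDICT(N → α) = (FIRST(α) \ {ε}) ∪ (FOLLOW(N) if α ⇒* ε)).

C → a C b: PREDICT = { 'a' }
C → c: PREDICT = { 'c' }
C → num: PREDICT = { 'num' }
  'num' is in predict set, so this production goes in M[C, 'num']
C → id: PREDICT = { 'id' }

M[C, 'num'] = C → num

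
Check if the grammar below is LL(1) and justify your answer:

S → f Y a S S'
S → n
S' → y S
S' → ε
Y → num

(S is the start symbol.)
A grammar is LL(1) if for each non-terminal N with multiple productions, the predict sets of those productions are pairwise disjoint, where PREDICT(N → α) = (FIRST(α) \ {ε}) ∪ (FOLLOW(N) if α ⇒* ε).

Relevant sets:
  FOLLOW(S') = { $, 'y' }

For S:
  PREDICT(S → f Y a S S') = { 'f' }
  PREDICT(S → n) = { 'n' }
For S':
  PREDICT(S' → y S) = { 'y' }
  PREDICT(S' → ε) = { $, 'y' }
Y has a single production, so nothing to check there.

Conflict found: Predict set conflict for S': { 'y' }
The grammar is NOT LL(1).

Answer: No. Predict set conflict for S': { 'y' }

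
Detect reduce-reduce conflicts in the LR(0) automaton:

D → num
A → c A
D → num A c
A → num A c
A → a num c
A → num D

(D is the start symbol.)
Augment with D' → D and build the canonical LR(0) collection (I0 = CLOSURE({[D' → . D]}), then GOTO on every symbol after a dot until no new states appear). It has 17 states:
  I0: { [D → . num A c], [D → . num], [D' → . D] }  — shift
  I1: { [D' → D .] }  — accept
  I2: { [A → . a num c], [A → . c A], [A → . num A c], [A → . num D], [D → num . A c], [D → num .] }  — shift, reduce
  I3: { [D → num A . c] }  — shift
  I4: { [A → a . num c] }  — shift
  I5: { [A → . a num c], [A → . c A], [A → . num A c], [A → . num D], [A → c . A] }  — shift
  I6: { [A → . a num c], [A → . c A], [A → . num A c], [A → . num D], [A → num . A c], [A → num . D], [D → . num A c], [D → . num] }  — shift
  I7: { [A → num A . c] }  — shift
  I8: { [A → num D .] }  — reduce
  I9: { [A → . a num c], [A → . c A], [A → . num A c], [A → . num D], [A → num . A c], [A → num . D], [D → . num A c], [D → . num], [D → num . A c], [D → num .] }  — shift, reduce
  I10: { [A → num A . c], [D → num A . c] }  — shift
  I11: { [A → num A c .], [D → num A c .] }  — 2 reduces
  I12: { [A → num A c .] }  — reduce
  I13: { [A → c A .] }  — reduce
  I14: { [A → a num . c] }  — shift
  I15: { [A → a num c .] }  — reduce
  I16: { [D → num A c .] }  — reduce

I11 contains complete items [A → num A c .], [D → num A c .] — reduce-reduce conflict.

Answer: Yes — I11: [A → num A c .] vs [D → num A c .]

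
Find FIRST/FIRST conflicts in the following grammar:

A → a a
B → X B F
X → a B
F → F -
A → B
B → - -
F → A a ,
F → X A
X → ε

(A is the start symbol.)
Yes. A → a a / A → B on { 'a' }; B → X B F / B → '-' '-' on { '-' }; F → F '-' / F → A a ',' on { '-', 'a' }; F → F '-' / F → X A on { '-', 'a' }; F → A a ',' / F → X A on { '-', 'a' }

A FIRST/FIRST conflict occurs when two productions N → α and N → β for the same non-terminal have FIRST(α) ∩ FIRST(β) ≠ ∅ (with ε ∈ FIRST of a nullable right-hand side, so two nullable alternatives also conflict).

FIRST sets of the non-terminals at (or reachable through a nullable prefix from) the front of some alternative:
  FIRST(B) = { '-', 'a' }
  FIRST(X) = { 'a', ε }
  FIRST(F) = { '-', 'a' }
  FIRST(A) = { '-', 'a' }

Productions for A:
  A → a a: FIRST = { 'a' }
  A → B: FIRST = { '-', 'a' }
Productions for B:
  B → X B F: FIRST = { '-', 'a' }
  B → - -: FIRST = { '-' }
Productions for X:
  X → a B: FIRST = { 'a' }
  X → ε: FIRST = { ε }
Productions for F:
  F → F -: FIRST = { '-', 'a' }
  F → A a ,: FIRST = { '-', 'a' }
  F → X A: FIRST = { '-', 'a' }

Conflict for A: A → a a and A → B
  Overlap: { 'a' }
Conflict for B: B → X B F and B → - -
  Overlap: { '-' }
Conflict for F: F → F - and F → A a ,
  Overlap: { '-', 'a' }
Conflict for F: F → F - and F → X A
  Overlap: { '-', 'a' }
Conflict for F: F → A a , and F → X A
  Overlap: { '-', 'a' }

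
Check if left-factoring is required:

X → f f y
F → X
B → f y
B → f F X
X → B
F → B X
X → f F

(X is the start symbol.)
Left-factoring is needed when two productions for the same non-terminal
share a common prefix on the right-hand side.

Productions for X:
  X → f f y
  X → B
  X → f F
Productions for F:
  F → X
  F → B X
Productions for B:
  B → f y
  B → f F X

Found common prefix 'f' in productions for X
Found common prefix 'f' in productions for B

Answer: Yes, X has productions with common prefix 'f'; B has productions with common prefix 'f'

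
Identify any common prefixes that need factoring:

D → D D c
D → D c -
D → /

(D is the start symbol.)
Left-factoring is needed when two productions for the same non-terminal
share a common prefix on the right-hand side.

Productions for D:
  D → D D c
  D → D c -
  D → /

Found common prefix 'D' in productions for D

Answer: Yes, D has productions with common prefix 'D'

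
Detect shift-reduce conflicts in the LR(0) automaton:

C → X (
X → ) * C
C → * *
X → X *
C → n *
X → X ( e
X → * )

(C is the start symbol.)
Yes — I7: [C → X ( .] vs [X → X ( . e]

Augment with C' → C and build the canonical LR(0) collection (I0 = CLOSURE({[C' → . C]}), then GOTO on every symbol after a dot until no new states appear). It has 14 states:
  I0: { [C → . * *], [C → . X (], [C → . n *], [C' → . C], [X → . ) * C], [X → . * )], [X → . X ( e], [X → . X *] }  — shift
  I1: { [X → ) . * C] }  — shift
  I2: { [C → * . *], [X → * . )] }  — shift
  I3: { [C' → C .] }  — accept
  I4: { [C → X . (], [X → X . ( e], [X → X . *] }  — shift
  I5: { [C → n . *] }  — shift
  I6: { [C → n * .] }  — reduce
  I7: { [C → X ( .], [X → X ( . e] }  — shift, reduce
  I8: { [X → X * .] }  — reduce
  I9: { [X → X ( e .] }  — reduce
  I10: { [X → * ) .] }  — reduce
  I11: { [C → * * .] }  — reduce
  I12: { [C → . * *], [C → . X (], [C → . n *], [X → ) * . C], [X → . ) * C], [X → . * )], [X → . X ( e], [X → . X *] }  — shift
  I13: { [X → ) * C .] }  — reduce

I7 contains reduce item [C → X ( .] and shift item [X → X ( . e] — shift-reduce conflict.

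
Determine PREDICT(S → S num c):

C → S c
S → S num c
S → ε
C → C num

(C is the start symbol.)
{ 'num' }

PREDICT(S → S num c) = (FIRST(RHS) \ {ε}) ∪ (FOLLOW(S) if ε ∈ FIRST(RHS), i.e. RHS ⇒* ε)
FIRST(S) = { 'num', ε }
FIRST(S num c) = { 'num' }
ε ∉ FIRST(S num c), so FOLLOW(S) is not added.
PREDICT(S → S num c) = { 'num' }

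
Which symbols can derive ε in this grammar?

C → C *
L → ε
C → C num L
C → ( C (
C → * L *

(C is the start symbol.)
A non-terminal is nullable if it can derive ε (the empty string): either it has an ε-production, or it has a production whose right-hand side consists entirely of nullable non-terminals.

ε-productions: L → ε
So L is immediately nullable.
No further non-terminal can be added: every production for the remaining non-terminals contains a terminal or a non-nullable non-terminal.
Nullable = { 'L' }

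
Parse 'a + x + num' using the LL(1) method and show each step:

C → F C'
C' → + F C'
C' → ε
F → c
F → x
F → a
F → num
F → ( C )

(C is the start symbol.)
LL(1) parsing maintains a stack (initially the start symbol over $) and the input. At each step: if the stack top is a terminal, match it against the current input token; if it is a non-terminal N, replace it with the RHS of M[N, lookahead] (the unique production whose predict set contains the lookahead).

Stack is shown with the top on the left.

Stack     Input          Action
-------------------------------
C $       a + x + num $  output C → F C'
F C' $    a + x + num $  output F → a
a C' $    a + x + num $  match 'a'
C' $      + x + num $    output C' → + F C'
+ F C' $  + x + num $    match '+'
F C' $    x + num $      output F → x
x C' $    x + num $      match 'x'
C' $      + num $        output C' → + F C'
+ F C' $  + num $        match '+'
F C' $    num $          output F → num
num C' $  num $          match 'num'
C' $      $              output C' → ε
$         $              accept

The string is accepted.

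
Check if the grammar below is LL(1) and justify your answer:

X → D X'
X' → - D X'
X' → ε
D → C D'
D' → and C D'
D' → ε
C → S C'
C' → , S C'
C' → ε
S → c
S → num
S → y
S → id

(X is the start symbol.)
Relevant sets:
  FOLLOW(X') = { $ }
  FOLLOW(D') = { $, '-' }
  FOLLOW(C') = { $, '-', 'and' }

For X':
  PREDICT(X' → '-' D X') = { '-' }
  PREDICT(X' → ε) = { $ }
For D':
  PREDICT(D' → and C D') = { 'and' }
  PREDICT(D' → ε) = { $, '-' }
For C':
  PREDICT(C' → ',' S C') = { ',' }
  PREDICT(C' → ε) = { $, '-', 'and' }
For S:
  PREDICT(S → c) = { 'c' }
  PREDICT(S → num) = { 'num' }
  PREDICT(S → y) = { 'y' }
  PREDICT(S → id) = { 'id' }
X, D, C have a single production, so nothing to check there.

All predict sets are disjoint. The grammar IS LL(1).

Answer: Yes, the grammar is LL(1).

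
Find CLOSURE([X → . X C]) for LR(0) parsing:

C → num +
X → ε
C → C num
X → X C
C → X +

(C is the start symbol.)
Start with: [X → . X C]
  [X → . X C] has the dot before X: add [X → .]
No further items can be added.

CLOSURE = { [X → . X C], [X → .] }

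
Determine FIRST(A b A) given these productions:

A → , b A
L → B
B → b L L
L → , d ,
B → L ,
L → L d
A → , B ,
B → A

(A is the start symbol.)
{ ',' }

FIRST sets of the non-terminals involved (from the grammar, by fixed-point iteration):
  FIRST(A) = { ',' }

To compute FIRST(A b A), process the symbols left to right:
Symbol A is a non-terminal. Add FIRST(A) \ {ε} = { ',' }
A is not nullable (ε ∉ FIRST(A)), so stop here.
FIRST(A b A) = { ',' }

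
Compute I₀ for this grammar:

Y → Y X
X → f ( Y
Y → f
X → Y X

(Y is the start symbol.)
{ [Y → . Y X], [Y → . f], [Y' → . Y] }

First, augment the grammar with Y' → Y
I₀ = CLOSURE({ [Y' → . Y] }):
  [Y' → . Y] has the dot before Y: add [Y → . Y X], [Y → . f]
No further items can be added.

I₀ = { [Y → . Y X], [Y → . f], [Y' → . Y] }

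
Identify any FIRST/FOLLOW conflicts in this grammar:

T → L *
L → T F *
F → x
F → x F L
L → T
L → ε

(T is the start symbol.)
Yes. L → T F '*' with FOLLOW(L) on { '*' }; L → T with FOLLOW(L) on { '*' }

A FIRST/FOLLOW conflict occurs when a non-terminal N has a nullable alternative N → β (β ⇒* ε) and another alternative N → α with FIRST(α) ∩ FOLLOW(N) ≠ ∅: on such a lookahead the parser cannot decide between expanding α and letting N vanish via β.

Nullable non-terminals: L.
FIRST sets used below: FIRST(T) = { '*' }

L: nullable alternative(s) L → ε; FOLLOW(L) = { '*' }
  L → T F *: FIRST \ {ε} = { '*' } — overlaps FOLLOW(L) on { '*' }: CONFLICT
  L → T: FIRST \ {ε} = { '*' } — overlaps FOLLOW(L) on { '*' }: CONFLICT
  L → ε: FIRST \ {ε} = { } — this is the only nullable alternative, skip

F, T have no nullable alternative, so no FIRST/FOLLOW check is needed there.

So the grammar has 2 FIRST/FOLLOW conflicts (marked CONFLICT above).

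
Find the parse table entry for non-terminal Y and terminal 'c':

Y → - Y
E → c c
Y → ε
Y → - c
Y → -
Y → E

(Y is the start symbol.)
Y → E

To find M[Y, 'c'], we find productions for Y where 'c' is in the predict set (PREDICT(N → α) = (FIRST(α) \ {ε}) ∪ (FOLLOW(N) if α ⇒* ε)).

Relevant sets:
  FIRST(E) = { 'c' }
  FOLLOW(Y) = { $ }

Y → - Y: PREDICT = { '-' }
Y → ε: PREDICT = { $ }
Y → - c: PREDICT = { '-' }
Y → -: PREDICT = { '-' }
Y → E: PREDICT = { 'c' }
  'c' is in predict set, so this production goes in M[Y, 'c']

M[Y, 'c'] = Y → E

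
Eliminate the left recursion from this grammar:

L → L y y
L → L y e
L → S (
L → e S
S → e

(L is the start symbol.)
L is directly left-recursive. The standard transformation for
  A → A α₁ | ... | A α_m | β₁ | ... | β_n
is
  A  → β₁ A' | ... | β_n A'
  A' → α₁ A' | ... | α_m A' | ε

L → S ( becomes L → S ( L'
L → e S becomes L → e S L'
L → L y y becomes L' → y y L'
L → L y e becomes L' → y e L'
Add L' → ε

Productions for other non-terminals are unchanged:
  S → e

Resulting grammar:
L → S ( L'
L → e S L'
L' → y y L'
L' → y e L'
L' → ε
S → e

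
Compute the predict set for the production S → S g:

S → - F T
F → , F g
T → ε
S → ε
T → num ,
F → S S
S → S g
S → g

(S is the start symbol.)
{ '-', 'g' }

PREDICT(S → S g) = (FIRST(RHS) \ {ε}) ∪ (FOLLOW(S) if ε ∈ FIRST(RHS), i.e. RHS ⇒* ε)
FIRST(S) = { '-', 'g', ε }
FIRST(S g) = { '-', 'g' }
ε ∉ FIRST(S g), so FOLLOW(S) is not added.
PREDICT(S → S g) = { '-', 'g' }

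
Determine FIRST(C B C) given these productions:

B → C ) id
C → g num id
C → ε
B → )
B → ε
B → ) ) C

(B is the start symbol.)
FIRST sets of the non-terminals involved (from the grammar, by fixed-point iteration):
  FIRST(C) = { 'g', ε }
  FIRST(B) = { ')', 'g', ε }

To compute FIRST(C B C), process the symbols left to right:
Symbol C is a non-terminal. Add FIRST(C) \ {ε} = { 'g' }
C is nullable (ε ∈ FIRST(C)), continue to the next symbol.
Symbol B is a non-terminal. Add FIRST(B) \ {ε} = { ')', 'g' }
B is nullable (ε ∈ FIRST(B)), continue to the next symbol.
Symbol C is a non-terminal. Add FIRST(C) \ {ε} = { 'g' }
C is nullable (ε ∈ FIRST(C)), continue to the next symbol.
All symbols are nullable, so ε is in the result.
FIRST(C B C) = { ')', 'g', ε }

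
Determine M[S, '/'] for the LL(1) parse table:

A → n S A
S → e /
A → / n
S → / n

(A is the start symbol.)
To find M[S, '/'], we find productions for S where '/' is in the predict set (PREDICT(N → α) = (FIRST(α) \ {ε}) ∪ (FOLLOW(N) if α ⇒* ε)).

S → e /: PREDICT = { 'e' }
S → / n: PREDICT = { '/' }
  '/' is in predict set, so this production goes in M[S, '/']

M[S, '/'] = S → / n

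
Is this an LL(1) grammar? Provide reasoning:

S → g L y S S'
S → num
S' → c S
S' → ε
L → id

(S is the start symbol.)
No. Predict set conflict for S': { 'c' }

Relevant sets:
  FOLLOW(S') = { $, 'c' }

For S:
  PREDICT(S → g L y S S') = { 'g' }
  PREDICT(S → num) = { 'num' }
For S':
  PREDICT(S' → c S) = { 'c' }
  PREDICT(S' → ε) = { $, 'c' }
L has a single production, so nothing to check there.

Conflict found: Predict set conflict for S': { 'c' }
The grammar is NOT LL(1).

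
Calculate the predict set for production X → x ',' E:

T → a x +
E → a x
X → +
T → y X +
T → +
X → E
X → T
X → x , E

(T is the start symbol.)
{ 'x' }

PREDICT(X → x ',' E) = (FIRST(RHS) \ {ε}) ∪ (FOLLOW(X) if ε ∈ FIRST(RHS), i.e. RHS ⇒* ε)
FIRST(x ',' E) = { 'x' }
ε ∉ FIRST(x ',' E), so FOLLOW(X) is not added.
PREDICT(X → x ',' E) = { 'x' }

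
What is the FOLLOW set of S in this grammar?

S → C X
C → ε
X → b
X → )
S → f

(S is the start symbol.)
{ $ }

S is the start symbol, so $ ∈ FOLLOW(S).
S does not occur on any right-hand side.

Taking the union: FOLLOW(S) = { $ }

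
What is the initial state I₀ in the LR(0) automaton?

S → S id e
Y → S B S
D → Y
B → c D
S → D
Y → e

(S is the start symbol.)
{ [D → . Y], [S → . D], [S → . S id e], [S' → . S], [Y → . S B S], [Y → . e] }

First, augment the grammar with S' → S
I₀ = CLOSURE({ [S' → . S] }):
  [S' → . S] has the dot before S: add [S → . S id e], [S → . D]
  [S → . D] has the dot before D: add [D → . Y]
  [D → . Y] has the dot before Y: add [Y → . S B S], [Y → . e]
No further items can be added.

I₀ = { [D → . Y], [S → . D], [S → . S id e], [S' → . S], [Y → . S B S], [Y → . e] }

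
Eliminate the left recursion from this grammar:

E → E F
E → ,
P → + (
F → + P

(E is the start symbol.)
E is directly left-recursive. The standard transformation for
  A → A α₁ | ... | A α_m | β₁ | ... | β_n
is
  A  → β₁ A' | ... | β_n A'
  A' → α₁ A' | ... | α_m A' | ε

E → , becomes E → , E'
E → E F becomes E' → F E'
Add E' → ε

Productions for other non-terminals are unchanged:
  P → + (
  F → + P

Resulting grammar:
E → , E'
E' → F E'
E' → ε
P → + (
F → + P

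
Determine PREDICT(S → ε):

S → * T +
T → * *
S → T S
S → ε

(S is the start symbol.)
PREDICT(S → ε) = (FIRST(RHS) \ {ε}) ∪ (FOLLOW(S) if ε ∈ FIRST(RHS), i.e. RHS ⇒* ε)
The right-hand side is ε (FIRST(ε) = { ε }), so the predict set is FOLLOW(S) = { $ }
PREDICT(S → ε) = { $ }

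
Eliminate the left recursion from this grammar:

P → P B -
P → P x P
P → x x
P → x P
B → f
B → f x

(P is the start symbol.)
P → x x P'
P → x P P'
P' → B - P'
P' → x P P'
P' → ε
B → f
B → f x

P is directly left-recursive. The standard transformation for
  A → A α₁ | ... | A α_m | β₁ | ... | β_n
is
  A  → β₁ A' | ... | β_n A'
  A' → α₁ A' | ... | α_m A' | ε

P → x x becomes P → x x P'
P → x P becomes P → x P P'
P → P B - becomes P' → B - P'
P → P x P becomes P' → x P P'
Add P' → ε

Productions for other non-terminals are unchanged:
  B → f
  B → f x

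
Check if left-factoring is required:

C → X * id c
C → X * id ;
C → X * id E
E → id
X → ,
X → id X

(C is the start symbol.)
Left-factoring is needed when two productions for the same non-terminal
share a common prefix on the right-hand side.

Productions for C:
  C → X * id c
  C → X * id ;
  C → X * id E
Productions for X:
  X → ,
  X → id X

Found common prefix 'X * id' in productions for C

Answer: Yes, C has productions with common prefix 'X * id'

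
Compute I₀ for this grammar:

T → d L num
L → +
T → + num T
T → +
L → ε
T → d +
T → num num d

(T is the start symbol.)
{ [T → . + num T], [T → . +], [T → . d +], [T → . d L num], [T → . num num d], [T' → . T] }

First, augment the grammar with T' → T
I₀ = CLOSURE({ [T' → . T] }):
  [T' → . T] has the dot before T: add [T → . d L num], [T → . + num T], [T → . +], [T → . d +], [T → . num num d]
No further items can be added.

I₀ = { [T → . + num T], [T → . +], [T → . d +], [T → . d L num], [T → . num num d], [T' → . T] }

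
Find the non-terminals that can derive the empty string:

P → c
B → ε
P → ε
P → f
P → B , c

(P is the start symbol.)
{ 'B', 'P' }

A non-terminal is nullable if it can derive ε (the empty string): either it has an ε-production, or it has a production whose right-hand side consists entirely of nullable non-terminals.

ε-productions: B → ε, P → ε
So B, P are immediately nullable.
Every non-terminal is now nullable.
Nullable = { 'B', 'P' }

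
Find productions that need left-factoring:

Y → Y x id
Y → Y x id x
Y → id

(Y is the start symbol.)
Yes, Y has productions with common prefix 'Y x id'

Left-factoring is needed when two productions for the same non-terminal
share a common prefix on the right-hand side.

Productions for Y:
  Y → Y x id
  Y → Y x id x
  Y → id

Found common prefix 'Y x id' in productions for Y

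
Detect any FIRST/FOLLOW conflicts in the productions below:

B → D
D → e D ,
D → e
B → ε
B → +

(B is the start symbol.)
Nullable non-terminals: B.
FIRST sets used below: FIRST(D) = { 'e' }

B: nullable alternative(s) B → ε; FOLLOW(B) = { $ }
  B → D: FIRST \ {ε} = { 'e' } — disjoint from FOLLOW(B)
  B → ε: FIRST \ {ε} = { } — this is the only nullable alternative, skip
  B → +: FIRST \ {ε} = { '+' } — disjoint from FOLLOW(B)

D has no nullable alternative, so no FIRST/FOLLOW check is needed there.

No FIRST/FOLLOW conflicts found.

Answer: No FIRST/FOLLOW conflicts.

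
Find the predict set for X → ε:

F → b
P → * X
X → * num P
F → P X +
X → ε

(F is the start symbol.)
{ '*', '+' }

PREDICT(X → ε) = (FIRST(RHS) \ {ε}) ∪ (FOLLOW(X) if ε ∈ FIRST(RHS), i.e. RHS ⇒* ε)
The right-hand side is ε (FIRST(ε) = { ε }), so the predict set is FOLLOW(X) = { '*', '+' }
PREDICT(X → ε) = { '*', '+' }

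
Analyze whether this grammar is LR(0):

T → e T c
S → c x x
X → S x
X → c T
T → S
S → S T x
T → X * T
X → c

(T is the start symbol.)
Augment with T' → T and build the canonical LR(0) collection (I0 = CLOSURE({[T' → . T]}), then GOTO on every symbol after a dot until no new states appear). It has 16 states:
  I0: { [S → . S T x], [S → . c x x], [T → . S], [T → . X * T], [T → . e T c], [T' → . T], [X → . S x], [X → . c T], [X → . c] }  — shift
  I1: { [S → . S T x], [S → . c x x], [S → S . T x], [T → . S], [T → . X * T], [T → . e T c], [T → S .], [X → . S x], [X → . c T], [X → . c], [X → S . x] }  — shift, reduce
  I2: { [T' → T .] }  — accept
  I3: { [T → X . * T] }  — shift
  I4: { [S → . S T x], [S → . c x x], [S → c . x x], [T → . S], [T → . X * T], [T → . e T c], [X → . S x], [X → . c T], [X → . c], [X → c . T], [X → c .] }  — shift, reduce
  I5: { [S → . S T x], [S → . c x x], [T → . S], [T → . X * T], [T → . e T c], [T → e . T c], [X → . S x], [X → . c T], [X → . c] }  — shift
  I6: { [T → e T . c] }  — shift
  I7: { [T → e T c .] }  — reduce
  I8: { [X → c T .] }  — reduce
  I9: { [S → c x . x] }  — shift
  I10: { [S → c x x .] }  — reduce
  I11: { [S → . S T x], [S → . c x x], [T → . S], [T → . X * T], [T → . e T c], [T → X * . T], [X → . S x], [X → . c T], [X → . c] }  — shift
  I12: { [T → X * T .] }  — reduce
  I13: { [S → S T . x] }  — shift
  I14: { [X → S x .] }  — reduce
  I15: { [S → S T x .] }  — reduce

Conflict in state I1:
  Shift-reduce conflict between [T → S .] and [S → . c x x]
So the grammar is NOT LR(0).

Answer: No. Shift-reduce conflict between [T → S .] and [S → . c x x]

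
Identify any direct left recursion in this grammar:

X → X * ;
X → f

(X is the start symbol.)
Yes, X is left-recursive

Direct left recursion occurs when N → N α for some non-terminal N (the right-hand side begins with the left-hand side itself).

X → X * ;: LEFT RECURSIVE (starts with X)
X → f: starts with f

The grammar has direct left recursion on: X.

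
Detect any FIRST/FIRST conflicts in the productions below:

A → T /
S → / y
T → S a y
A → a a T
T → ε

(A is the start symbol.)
FIRST sets of the non-terminals at (or reachable through a nullable prefix from) the front of some alternative:
  FIRST(T) = { '/', ε }
  FIRST(S) = { '/' }

Productions for A:
  A → T /: FIRST = { '/' }
  A → a a T: FIRST = { 'a' }
Productions for T:
  T → S a y: FIRST = { '/' }
  T → ε: FIRST = { ε }
S has only one production, so no FIRST/FIRST conflict is possible there.

All alternatives of each non-terminal have pairwise disjoint FIRST sets.

Answer: No FIRST/FIRST conflicts.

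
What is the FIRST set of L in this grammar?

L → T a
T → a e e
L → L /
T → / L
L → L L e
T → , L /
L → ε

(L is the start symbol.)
To compute FIRST(L), examine every production with L on the left-hand side, reading each right-hand side left to right until a non-nullable symbol is reached.

FIRST sets of the other non-terminals involved (by the same procedure, iterated to a fixed point):
  FIRST(T) = { ',', '/', 'a' }

From L → T a:
  - T is a non-terminal: add FIRST(T) \ {ε} = { ',', '/', 'a' }
    T is not nullable, so stop
From L → L /:
  - L is the symbol being defined: contributes nothing new
    L is nullable, so continue to the next symbol
  - '/' is a terminal: add '/' and stop
From L → L L e:
  - L is the symbol being defined: contributes nothing new
    L is nullable, so continue to the next symbol
  - L is the symbol being defined: contributes nothing new
    L is nullable, so continue to the next symbol
  - e is a terminal: add 'e' and stop
From L → ε:
  - ε-production, so ε ∈ FIRST(L)

Collecting: FIRST(L) = { ',', '/', 'a', 'e', ε }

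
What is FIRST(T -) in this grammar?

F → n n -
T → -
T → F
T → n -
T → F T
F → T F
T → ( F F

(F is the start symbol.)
{ '(', '-', 'n' }

FIRST sets of the non-terminals involved (from the grammar, by fixed-point iteration):
  FIRST(T) = { '(', '-', 'n' }

To compute FIRST(T -), process the symbols left to right:
Symbol T is a non-terminal. Add FIRST(T) \ {ε} = { '(', '-', 'n' }
T is not nullable (ε ∉ FIRST(T)), so stop here.
FIRST(T -) = { '(', '-', 'n' }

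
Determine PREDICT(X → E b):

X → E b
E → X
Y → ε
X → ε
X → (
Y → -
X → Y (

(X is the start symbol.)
PREDICT(X → E b) = (FIRST(RHS) \ {ε}) ∪ (FOLLOW(X) if ε ∈ FIRST(RHS), i.e. RHS ⇒* ε)
FIRST(E) = { '(', '-', 'b', ε }
FIRST(E b) = { '(', '-', 'b' }
ε ∉ FIRST(E b), so FOLLOW(X) is not added.
PREDICT(X → E b) = { '(', '-', 'b' }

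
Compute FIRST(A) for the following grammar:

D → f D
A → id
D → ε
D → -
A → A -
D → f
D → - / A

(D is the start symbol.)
{ 'id' }

To compute FIRST(A), examine every production with A on the left-hand side, reading each right-hand side left to right until a non-nullable symbol is reached.

From A → id:
  - id is a terminal: add 'id' and stop
From A → A -:
  - A is the symbol being defined: contributes nothing new
    A is not nullable, so stop

Collecting: FIRST(A) = { 'id' }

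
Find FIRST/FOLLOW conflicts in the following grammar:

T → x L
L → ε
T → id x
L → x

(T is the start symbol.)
A FIRST/FOLLOW conflict occurs when a non-terminal N has a nullable alternative N → β (β ⇒* ε) and another alternative N → α with FIRST(α) ∩ FOLLOW(N) ≠ ∅: on such a lookahead the parser cannot decide between expanding α and letting N vanish via β.

Nullable non-terminals: L.

L: nullable alternative(s) L → ε; FOLLOW(L) = { $ }
  L → ε: FIRST \ {ε} = { } — this is the only nullable alternative, skip
  L → x: FIRST \ {ε} = { 'x' } — disjoint from FOLLOW(L)

T has no nullable alternative, so no FIRST/FOLLOW check is needed there.

No FIRST/FOLLOW conflicts found.

Answer: No FIRST/FOLLOW conflicts.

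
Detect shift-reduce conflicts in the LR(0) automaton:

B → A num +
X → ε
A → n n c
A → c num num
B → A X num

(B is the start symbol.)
Augment with B' → B and build the canonical LR(0) collection (I0 = CLOSURE({[B' → . B]}), then GOTO on every symbol after a dot until no new states appear). It has 13 states:
  I0: { [A → . c num num], [A → . n n c], [B → . A X num], [B → . A num +], [B' → . B] }  — shift
  I1: { [B → A . X num], [B → A . num +], [X → .] }  — shift, reduce
  I2: { [B' → B .] }  — accept
  I3: { [A → c . num num] }  — shift
  I4: { [A → n . n c] }  — shift
  I5: { [A → n n . c] }  — shift
  I6: { [A → n n c .] }  — reduce
  I7: { [A → c num . num] }  — shift
  I8: { [A → c num num .] }  — reduce
  I9: { [B → A X . num] }  — shift
  I10: { [B → A num . +] }  — shift
  I11: { [B → A num + .] }  — reduce
  I12: { [B → A X num .] }  — reduce

I1 contains reduce item [X → .] and shift item [B → A . num +] — shift-reduce conflict.

Answer: Yes — I1: [X → .] vs [B → A . num +]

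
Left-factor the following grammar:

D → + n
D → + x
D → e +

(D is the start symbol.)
Left-factoring transforms A → αβ₁ | αβ₂ into A → αA' and A' → β₁ | β₂
(α is the longest common prefix among the alternatives). Repeat until
no nonterminal has two alternatives with a common prefix.

Round 1: D has alternatives sharing prefix '+'. Introduce D': D → + D'
  Add: D' → n
  Add: D' → x

No remaining common prefixes — done.

Resulting grammar:
D → + D'
D' → n
D' → x
D → e +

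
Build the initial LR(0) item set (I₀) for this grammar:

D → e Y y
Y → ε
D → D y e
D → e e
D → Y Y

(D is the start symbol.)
{ [D → . D y e], [D → . Y Y], [D → . e Y y], [D → . e e], [D' → . D], [Y → .] }

First, augment the grammar with D' → D
I₀ = CLOSURE({ [D' → . D] }):
  [D' → . D] has the dot before D: add [D → . e Y y], [D → . D y e], [D → . e e], [D → . Y Y]
  [D → . Y Y] has the dot before Y: add [Y → .]
No further items can be added.

I₀ = { [D → . D y e], [D → . Y Y], [D → . e Y y], [D → . e e], [D' → . D], [Y → .] }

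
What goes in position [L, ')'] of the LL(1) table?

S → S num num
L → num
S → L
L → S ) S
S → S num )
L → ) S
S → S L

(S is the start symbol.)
To find M[L, ')'], we find productions for L where ')' is in the predict set (PREDICT(N → α) = (FIRST(α) \ {ε}) ∪ (FOLLOW(N) if α ⇒* ε)).

Relevant sets:
  FIRST(S) = { ')', 'num' }

L → num: PREDICT = { 'num' }
L → S ) S: PREDICT = { ')', 'num' }
  ')' is in predict set, so this production goes in M[L, ')']
L → ) S: PREDICT = { ')' }
  ')' is in predict set, so this production goes in M[L, ')']

M[L, ')'] = L → S ) S, L → ) S  (a multiply-defined cell — the grammar is not LL(1))

Answer: L → S ) S, L → ) S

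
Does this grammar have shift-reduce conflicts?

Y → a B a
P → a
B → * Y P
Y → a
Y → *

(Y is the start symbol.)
A shift-reduce conflict occurs when an LR(0) state has both:
  - a complete (reduce) item [A → α .] (dot at the end), and
  - a shift item [B → β . c γ] (dot before a terminal).

Augment with Y' → Y and build the canonical LR(0) collection (I0 = CLOSURE({[Y' → . Y]}), then GOTO on every symbol after a dot until no new states appear). It has 10 states:
  I0: { [Y → . *], [Y → . a B a], [Y → . a], [Y' → . Y] }  — shift
  I1: { [Y → * .] }  — reduce
  I2: { [Y' → Y .] }  — accept
  I3: { [B → . * Y P], [Y → a . B a], [Y → a .] }  — shift, reduce
  I4: { [B → * . Y P], [Y → . *], [Y → . a B a], [Y → . a] }  — shift
  I5: { [Y → a B . a] }  — shift
  I6: { [Y → a B a .] }  — reduce
  I7: { [B → * Y . P], [P → . a] }  — shift
  I8: { [B → * Y P .] }  — reduce
  I9: { [P → a .] }  — reduce

I3 contains reduce item [Y → a .] and shift item [B → . * Y P] — shift-reduce conflict.

Answer: Yes — I3: [Y → a .] vs [B → . * Y P]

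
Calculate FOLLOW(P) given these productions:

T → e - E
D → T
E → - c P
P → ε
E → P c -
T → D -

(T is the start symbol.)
To compute FOLLOW(P), find every occurrence of P on a right-hand side N → α P β: add FIRST(β) \ {ε}, and if β is empty or nullable also add FOLLOW(N). Iterate to a fixed point.

In E → - c P: P is at the end, add FOLLOW(E)
In E → P c -: P is followed by c '-', add FIRST(c '-') \ {ε} = { 'c' }

The FOLLOW sets referred to above (computed the same way, to a fixed point):
  FOLLOW(E) = { $, '-' }

Taking the union: FOLLOW(P) = { $, '-', 'c' }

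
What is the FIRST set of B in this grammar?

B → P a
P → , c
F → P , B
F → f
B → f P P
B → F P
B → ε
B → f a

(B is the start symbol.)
{ ',', 'f', ε }

FIRST sets of the other non-terminals involved (by the same procedure, iterated to a fixed point):
  FIRST(P) = { ',' }
  FIRST(F) = { ',', 'f' }

From B → P a:
  - P is a non-terminal: add FIRST(P) \ {ε} = { ',' }
    P is not nullable, so stop
From B → f P P:
  - f is a terminal: add 'f' and stop
From B → F P:
  - F is a non-terminal: add FIRST(F) \ {ε} = { ',', 'f' }
    F is not nullable, so stop
From B → ε:
  - ε-production, so ε ∈ FIRST(B)
From B → f a:
  - f is a terminal: add 'f' and stop

Collecting: FIRST(B) = { ',', 'f', ε }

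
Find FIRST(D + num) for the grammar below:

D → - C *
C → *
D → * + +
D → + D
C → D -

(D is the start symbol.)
FIRST sets of the non-terminals involved (from the grammar, by fixed-point iteration):
  FIRST(D) = { '*', '+', '-' }

To compute FIRST(D + num), process the symbols left to right:
Symbol D is a non-terminal. Add FIRST(D) \ {ε} = { '*', '+', '-' }
D is not nullable (ε ∉ FIRST(D)), so stop here.
FIRST(D + num) = { '*', '+', '-' }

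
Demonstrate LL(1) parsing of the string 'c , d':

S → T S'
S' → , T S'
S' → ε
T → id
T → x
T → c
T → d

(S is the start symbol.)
LL(1) parsing maintains a stack (initially the start symbol over $) and the input. At each step: if the stack top is a terminal, match it against the current input token; if it is a non-terminal N, replace it with the RHS of M[N, lookahead] (the unique production whose predict set contains the lookahead).

Stack is shown with the top on the left.

Stack     Input    Action
-------------------------
S $       c , d $  output S → T S'
T S' $    c , d $  output T → c
c S' $    c , d $  match 'c'
S' $      , d $    output S' → , T S'
, T S' $  , d $    match ','
T S' $    d $      output T → d
d S' $    d $      match 'd'
S' $      $        output S' → ε
$         $        accept

The string is accepted.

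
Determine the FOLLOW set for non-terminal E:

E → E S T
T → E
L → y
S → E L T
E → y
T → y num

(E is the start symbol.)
To compute FOLLOW(E), find every occurrence of E on a right-hand side N → α E β: add FIRST(β) \ {ε}, and if β is empty or nullable also add FOLLOW(N). Iterate to a fixed point.

E is the start symbol, so $ ∈ FOLLOW(E).
In E → E S T: E is followed by S T, add FIRST(S T) \ {ε} = { 'y' }
In T → E: E is at the end, add FOLLOW(T)
In S → E L T: E is followed by L T, add FIRST(L T) \ {ε} = { 'y' }

The FOLLOW sets referred to above (computed the same way, to a fixed point):
  FOLLOW(T) = { $, 'y' }

Taking the union: FOLLOW(E) = { $, 'y' }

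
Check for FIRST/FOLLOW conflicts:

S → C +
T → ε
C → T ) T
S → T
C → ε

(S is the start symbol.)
No FIRST/FOLLOW conflicts.

A FIRST/FOLLOW conflict occurs when a non-terminal N has a nullable alternative N → β (β ⇒* ε) and another alternative N → α with FIRST(α) ∩ FOLLOW(N) ≠ ∅: on such a lookahead the parser cannot decide between expanding α and letting N vanish via β.

Nullable non-terminals: C, S, T.
FIRST sets used below: FIRST(T) = { ε }, FIRST(C) = { ')', ε }

C: nullable alternative(s) C → ε; FOLLOW(C) = { '+' }
  C → T ) T: FIRST \ {ε} = { ')' } — disjoint from FOLLOW(C)
  C → ε: FIRST \ {ε} = { } — this is the only nullable alternative, skip

S: nullable alternative(s) S → T; FOLLOW(S) = { $ }
  S → C +: FIRST \ {ε} = { ')', '+' } — disjoint from FOLLOW(S)
  S → T: FIRST \ {ε} = { } — this is the only nullable alternative, skip
T has a nullable alternative but only one production, so nothing to check.

No FIRST/FOLLOW conflicts found.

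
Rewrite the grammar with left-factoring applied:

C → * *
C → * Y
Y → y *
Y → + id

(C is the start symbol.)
Left-factoring transforms A → αβ₁ | αβ₂ into A → αA' and A' → β₁ | β₂
(α is the longest common prefix among the alternatives). Repeat until
no nonterminal has two alternatives with a common prefix.

Round 1: C has alternatives sharing prefix '*'. Introduce C': C → * C'
  Add: C' → *
  Add: C' → Y

No remaining common prefixes — done.

Resulting grammar:
C → * C'
C' → *
C' → Y
Y → y *
Y → + id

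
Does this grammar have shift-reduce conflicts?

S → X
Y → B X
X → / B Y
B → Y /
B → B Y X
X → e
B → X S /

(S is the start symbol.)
Yes — I12: [Y → B X .] vs [X → . / B Y]; I13: [X → / B Y .] vs [B → Y . /]; I14: [B → Y / .] vs [X → . / B Y]

A shift-reduce conflict occurs when an LR(0) state has both:
  - a complete (reduce) item [A → α .] (dot at the end), and
  - a shift item [B → β . c γ] (dot before a terminal).

Augment with S' → S and build the canonical LR(0) collection (I0 = CLOSURE({[S' → . S]}), then GOTO on every symbol after a dot until no new states appear). It has 17 states:
  I0: { [S → . X], [S' → . S], [X → . / B Y], [X → . e] }  — shift
  I1: { [B → . B Y X], [B → . X S /], [B → . Y /], [X → . / B Y], [X → . e], [X → / . B Y], [Y → . B X] }  — shift
  I2: { [S' → S .] }  — accept
  I3: { [S → X .] }  — reduce
  I4: { [X → e .] }  — reduce
  I5: { [B → . B Y X], [B → . X S /], [B → . Y /], [B → B . Y X], [X → . / B Y], [X → . e], [X → / B . Y], [Y → . B X], [Y → B . X] }  — shift
  I6: { [B → X . S /], [S → . X], [X → . / B Y], [X → . e] }  — shift
  I7: { [B → Y . /] }  — shift
  I8: { [B → Y / .] }  — reduce
  I9: { [B → X S . /] }  — shift
  I10: { [B → X S / .] }  — reduce
  I11: { [B → . B Y X], [B → . X S /], [B → . Y /], [B → B . Y X], [X → . / B Y], [X → . e], [Y → . B X], [Y → B . X] }  — shift
  I12: { [B → X . S /], [S → . X], [X → . / B Y], [X → . e], [Y → B X .] }  — shift, reduce
  I13: { [B → B Y . X], [B → Y . /], [X → . / B Y], [X → . e], [X → / B Y .] }  — shift, reduce
  I14: { [B → . B Y X], [B → . X S /], [B → . Y /], [B → Y / .], [X → . / B Y], [X → . e], [X → / . B Y], [Y → . B X] }  — shift, reduce
  I15: { [B → B Y X .] }  — reduce
  I16: { [B → B Y . X], [B → Y . /], [X → . / B Y], [X → . e] }  — shift

I12 contains reduce item [Y → B X .] and shift items [X → . / B Y], [X → . e] — shift-reduce conflict.
I13 contains reduce item [X → / B Y .] and shift items [B → Y . /], [X → . / B Y], [X → . e] — shift-reduce conflict.
I14 contains reduce item [B → Y / .] and shift items [X → . / B Y], [X → . e] — shift-reduce conflict.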